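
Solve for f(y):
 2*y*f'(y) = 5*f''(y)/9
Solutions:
 f(y) = C1 + C2*erfi(3*sqrt(5)*y/5)


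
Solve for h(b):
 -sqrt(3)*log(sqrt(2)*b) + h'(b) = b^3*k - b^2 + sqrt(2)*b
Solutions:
 h(b) = C1 + b^4*k/4 - b^3/3 + sqrt(2)*b^2/2 + sqrt(3)*b*log(b) - sqrt(3)*b + sqrt(3)*b*log(2)/2


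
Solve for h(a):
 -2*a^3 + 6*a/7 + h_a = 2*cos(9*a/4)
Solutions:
 h(a) = C1 + a^4/2 - 3*a^2/7 + 8*sin(9*a/4)/9


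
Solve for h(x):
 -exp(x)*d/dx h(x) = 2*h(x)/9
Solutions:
 h(x) = C1*exp(2*exp(-x)/9)


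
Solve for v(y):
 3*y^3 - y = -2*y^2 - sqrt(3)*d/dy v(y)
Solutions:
 v(y) = C1 - sqrt(3)*y^4/4 - 2*sqrt(3)*y^3/9 + sqrt(3)*y^2/6


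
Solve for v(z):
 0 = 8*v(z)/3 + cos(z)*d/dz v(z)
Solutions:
 v(z) = C1*(sin(z) - 1)^(4/3)/(sin(z) + 1)^(4/3)


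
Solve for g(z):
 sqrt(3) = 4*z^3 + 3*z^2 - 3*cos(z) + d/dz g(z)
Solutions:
 g(z) = C1 - z^4 - z^3 + sqrt(3)*z + 3*sin(z)


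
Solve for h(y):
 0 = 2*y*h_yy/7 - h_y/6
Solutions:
 h(y) = C1 + C2*y^(19/12)


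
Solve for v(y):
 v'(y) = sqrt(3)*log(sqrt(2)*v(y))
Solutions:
 -2*sqrt(3)*Integral(1/(2*log(_y) + log(2)), (_y, v(y)))/3 = C1 - y


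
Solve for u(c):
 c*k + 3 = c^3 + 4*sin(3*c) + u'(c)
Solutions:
 u(c) = C1 - c^4/4 + c^2*k/2 + 3*c + 4*cos(3*c)/3


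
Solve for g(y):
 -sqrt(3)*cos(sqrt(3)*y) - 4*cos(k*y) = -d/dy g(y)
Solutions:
 g(y) = C1 + sin(sqrt(3)*y) + 4*sin(k*y)/k


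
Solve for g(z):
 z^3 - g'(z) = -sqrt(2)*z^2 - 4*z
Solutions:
 g(z) = C1 + z^4/4 + sqrt(2)*z^3/3 + 2*z^2


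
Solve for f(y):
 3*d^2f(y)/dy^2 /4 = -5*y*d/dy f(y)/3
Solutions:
 f(y) = C1 + C2*erf(sqrt(10)*y/3)


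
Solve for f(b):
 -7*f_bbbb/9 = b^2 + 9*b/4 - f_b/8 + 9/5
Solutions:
 f(b) = C1 + C4*exp(21^(2/3)*b/14) + 8*b^3/3 + 9*b^2 + 72*b/5 + (C2*sin(3*3^(1/6)*7^(2/3)*b/28) + C3*cos(3*3^(1/6)*7^(2/3)*b/28))*exp(-21^(2/3)*b/28)


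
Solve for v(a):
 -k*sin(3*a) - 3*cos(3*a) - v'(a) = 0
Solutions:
 v(a) = C1 + k*cos(3*a)/3 - sin(3*a)


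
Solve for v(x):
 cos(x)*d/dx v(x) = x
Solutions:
 v(x) = C1 + Integral(x/cos(x), x)


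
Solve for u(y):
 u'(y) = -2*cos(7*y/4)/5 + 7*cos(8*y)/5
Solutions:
 u(y) = C1 - 8*sin(7*y/4)/35 + 7*sin(8*y)/40


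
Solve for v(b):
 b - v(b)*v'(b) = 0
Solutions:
 v(b) = -sqrt(C1 + b^2)
 v(b) = sqrt(C1 + b^2)


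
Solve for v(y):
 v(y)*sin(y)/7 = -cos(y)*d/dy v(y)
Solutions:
 v(y) = C1*cos(y)^(1/7)


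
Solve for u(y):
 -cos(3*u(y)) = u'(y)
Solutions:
 u(y) = -asin((C1 + exp(6*y))/(C1 - exp(6*y)))/3 + pi/3
 u(y) = asin((C1 + exp(6*y))/(C1 - exp(6*y)))/3


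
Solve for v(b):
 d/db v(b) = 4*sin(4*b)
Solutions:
 v(b) = C1 - cos(4*b)


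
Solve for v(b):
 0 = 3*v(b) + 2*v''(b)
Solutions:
 v(b) = C1*sin(sqrt(6)*b/2) + C2*cos(sqrt(6)*b/2)


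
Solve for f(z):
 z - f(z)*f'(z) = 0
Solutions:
 f(z) = -sqrt(C1 + z^2)
 f(z) = sqrt(C1 + z^2)


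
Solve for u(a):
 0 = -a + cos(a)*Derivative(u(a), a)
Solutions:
 u(a) = C1 + Integral(a/cos(a), a)


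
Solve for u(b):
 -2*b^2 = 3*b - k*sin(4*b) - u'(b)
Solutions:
 u(b) = C1 + 2*b^3/3 + 3*b^2/2 + k*cos(4*b)/4


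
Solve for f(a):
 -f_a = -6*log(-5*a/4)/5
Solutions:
 f(a) = C1 + 6*a*log(-a)/5 + 6*a*(-2*log(2) - 1 + log(5))/5


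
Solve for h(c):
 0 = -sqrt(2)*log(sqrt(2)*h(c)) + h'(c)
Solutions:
 -sqrt(2)*Integral(1/(2*log(_y) + log(2)), (_y, h(c))) = C1 - c


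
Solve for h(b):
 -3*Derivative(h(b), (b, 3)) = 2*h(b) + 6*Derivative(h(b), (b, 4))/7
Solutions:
 h(b) = C1*exp(b*(-21 + sqrt(3)*sqrt(128*7^(2/3)/(sqrt(165809) + 441)^(1/3) + 8*7^(1/3)*(sqrt(165809) + 441)^(1/3) + 147))/24)*sin(sqrt(6)*b*sqrt(-147 + 64*7^(2/3)/(sqrt(165809) + 441)^(1/3) + 4*7^(1/3)*(sqrt(165809) + 441)^(1/3) + 1029*sqrt(3)/sqrt(128*7^(2/3)/(sqrt(165809) + 441)^(1/3) + 8*7^(1/3)*(sqrt(165809) + 441)^(1/3) + 147))/24) + C2*exp(b*(-21 + sqrt(3)*sqrt(128*7^(2/3)/(sqrt(165809) + 441)^(1/3) + 8*7^(1/3)*(sqrt(165809) + 441)^(1/3) + 147))/24)*cos(sqrt(6)*b*sqrt(-147 + 64*7^(2/3)/(sqrt(165809) + 441)^(1/3) + 4*7^(1/3)*(sqrt(165809) + 441)^(1/3) + 1029*sqrt(3)/sqrt(128*7^(2/3)/(sqrt(165809) + 441)^(1/3) + 8*7^(1/3)*(sqrt(165809) + 441)^(1/3) + 147))/24) + C3*exp(-b*(21 + sqrt(6)*sqrt(-4*7^(1/3)*(sqrt(165809) + 441)^(1/3) - 64*7^(2/3)/(sqrt(165809) + 441)^(1/3) + 1029*sqrt(3)/sqrt(128*7^(2/3)/(sqrt(165809) + 441)^(1/3) + 8*7^(1/3)*(sqrt(165809) + 441)^(1/3) + 147) + 147) + sqrt(3)*sqrt(128*7^(2/3)/(sqrt(165809) + 441)^(1/3) + 8*7^(1/3)*(sqrt(165809) + 441)^(1/3) + 147))/24) + C4*exp(b*(-sqrt(3)*sqrt(128*7^(2/3)/(sqrt(165809) + 441)^(1/3) + 8*7^(1/3)*(sqrt(165809) + 441)^(1/3) + 147) - 21 + sqrt(6)*sqrt(-4*7^(1/3)*(sqrt(165809) + 441)^(1/3) - 64*7^(2/3)/(sqrt(165809) + 441)^(1/3) + 1029*sqrt(3)/sqrt(128*7^(2/3)/(sqrt(165809) + 441)^(1/3) + 8*7^(1/3)*(sqrt(165809) + 441)^(1/3) + 147) + 147))/24)


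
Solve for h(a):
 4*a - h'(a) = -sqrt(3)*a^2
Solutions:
 h(a) = C1 + sqrt(3)*a^3/3 + 2*a^2


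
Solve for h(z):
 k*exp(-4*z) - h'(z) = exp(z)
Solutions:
 h(z) = C1 - k*exp(-4*z)/4 - exp(z)


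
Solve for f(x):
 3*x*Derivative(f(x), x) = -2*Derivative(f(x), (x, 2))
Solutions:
 f(x) = C1 + C2*erf(sqrt(3)*x/2)


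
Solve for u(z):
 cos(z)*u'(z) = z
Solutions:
 u(z) = C1 + Integral(z/cos(z), z)


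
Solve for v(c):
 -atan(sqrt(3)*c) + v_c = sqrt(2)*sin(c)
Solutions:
 v(c) = C1 + c*atan(sqrt(3)*c) - sqrt(3)*log(3*c^2 + 1)/6 - sqrt(2)*cos(c)


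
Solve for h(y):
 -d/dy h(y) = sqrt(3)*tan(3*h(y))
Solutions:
 h(y) = -asin(C1*exp(-3*sqrt(3)*y))/3 + pi/3
 h(y) = asin(C1*exp(-3*sqrt(3)*y))/3


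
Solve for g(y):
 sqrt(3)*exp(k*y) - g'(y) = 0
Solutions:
 g(y) = C1 + sqrt(3)*exp(k*y)/k


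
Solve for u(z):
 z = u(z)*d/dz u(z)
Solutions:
 u(z) = -sqrt(C1 + z^2)
 u(z) = sqrt(C1 + z^2)


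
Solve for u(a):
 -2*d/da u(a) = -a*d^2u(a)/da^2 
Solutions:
 u(a) = C1 + C2*a^3


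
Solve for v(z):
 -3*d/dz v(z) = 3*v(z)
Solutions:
 v(z) = C1*exp(-z)


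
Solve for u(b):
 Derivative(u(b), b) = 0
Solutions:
 u(b) = C1


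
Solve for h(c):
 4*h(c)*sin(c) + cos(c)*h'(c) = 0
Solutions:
 h(c) = C1*cos(c)^4


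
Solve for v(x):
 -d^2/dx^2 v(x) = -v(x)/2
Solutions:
 v(x) = C1*exp(-sqrt(2)*x/2) + C2*exp(sqrt(2)*x/2)


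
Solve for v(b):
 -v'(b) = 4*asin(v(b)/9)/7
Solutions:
 Integral(1/asin(_y/9), (_y, v(b))) = C1 - 4*b/7


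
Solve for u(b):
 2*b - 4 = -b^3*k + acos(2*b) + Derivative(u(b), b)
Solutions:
 u(b) = C1 + b^4*k/4 + b^2 - b*acos(2*b) - 4*b + sqrt(1 - 4*b^2)/2


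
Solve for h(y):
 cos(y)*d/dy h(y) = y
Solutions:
 h(y) = C1 + Integral(y/cos(y), y)


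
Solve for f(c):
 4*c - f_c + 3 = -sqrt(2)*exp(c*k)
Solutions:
 f(c) = C1 + 2*c^2 + 3*c + sqrt(2)*exp(c*k)/k


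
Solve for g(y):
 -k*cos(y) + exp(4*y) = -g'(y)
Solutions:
 g(y) = C1 + k*sin(y) - exp(4*y)/4


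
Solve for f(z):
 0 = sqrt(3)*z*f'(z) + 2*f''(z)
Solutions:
 f(z) = C1 + C2*erf(3^(1/4)*z/2)


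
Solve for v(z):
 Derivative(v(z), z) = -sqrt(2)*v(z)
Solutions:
 v(z) = C1*exp(-sqrt(2)*z)


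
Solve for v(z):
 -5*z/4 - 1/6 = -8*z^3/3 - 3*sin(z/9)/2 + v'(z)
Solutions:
 v(z) = C1 + 2*z^4/3 - 5*z^2/8 - z/6 - 27*cos(z/9)/2


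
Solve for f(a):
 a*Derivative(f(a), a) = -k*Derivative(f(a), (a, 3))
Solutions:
 f(a) = C1 + Integral(C2*airyai(a*(-1/k)^(1/3)) + C3*airybi(a*(-1/k)^(1/3)), a)


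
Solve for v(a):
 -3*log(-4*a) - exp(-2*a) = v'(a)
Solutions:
 v(a) = C1 - 3*a*log(-a) + 3*a*(1 - 2*log(2)) + exp(-2*a)/2


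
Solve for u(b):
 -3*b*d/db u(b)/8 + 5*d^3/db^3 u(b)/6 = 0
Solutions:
 u(b) = C1 + Integral(C2*airyai(3^(2/3)*50^(1/3)*b/10) + C3*airybi(3^(2/3)*50^(1/3)*b/10), b)


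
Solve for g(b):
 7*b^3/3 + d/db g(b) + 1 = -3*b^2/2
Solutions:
 g(b) = C1 - 7*b^4/12 - b^3/2 - b


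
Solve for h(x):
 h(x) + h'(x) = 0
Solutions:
 h(x) = C1*exp(-x)


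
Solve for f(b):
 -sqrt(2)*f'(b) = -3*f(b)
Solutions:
 f(b) = C1*exp(3*sqrt(2)*b/2)


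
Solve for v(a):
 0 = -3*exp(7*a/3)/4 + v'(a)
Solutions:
 v(a) = C1 + 9*exp(7*a/3)/28


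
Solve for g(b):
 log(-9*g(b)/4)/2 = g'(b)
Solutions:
 -2*Integral(1/(log(-_y) - 2*log(2) + 2*log(3)), (_y, g(b))) = C1 - b


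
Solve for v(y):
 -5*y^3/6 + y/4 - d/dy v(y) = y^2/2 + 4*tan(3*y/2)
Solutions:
 v(y) = C1 - 5*y^4/24 - y^3/6 + y^2/8 + 8*log(cos(3*y/2))/3


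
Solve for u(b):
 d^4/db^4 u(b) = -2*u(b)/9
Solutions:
 u(b) = (C1*sin(2^(3/4)*sqrt(3)*b/6) + C2*cos(2^(3/4)*sqrt(3)*b/6))*exp(-2^(3/4)*sqrt(3)*b/6) + (C3*sin(2^(3/4)*sqrt(3)*b/6) + C4*cos(2^(3/4)*sqrt(3)*b/6))*exp(2^(3/4)*sqrt(3)*b/6)


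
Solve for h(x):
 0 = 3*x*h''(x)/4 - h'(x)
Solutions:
 h(x) = C1 + C2*x^(7/3)


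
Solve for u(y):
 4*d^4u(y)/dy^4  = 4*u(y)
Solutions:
 u(y) = C1*exp(-y) + C2*exp(y) + C3*sin(y) + C4*cos(y)


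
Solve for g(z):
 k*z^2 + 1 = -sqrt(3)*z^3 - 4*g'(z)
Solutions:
 g(z) = C1 - k*z^3/12 - sqrt(3)*z^4/16 - z/4


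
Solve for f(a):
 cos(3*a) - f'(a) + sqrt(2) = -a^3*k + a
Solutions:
 f(a) = C1 + a^4*k/4 - a^2/2 + sqrt(2)*a + sin(3*a)/3


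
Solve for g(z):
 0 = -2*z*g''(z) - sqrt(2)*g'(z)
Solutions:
 g(z) = C1 + C2*z^(1 - sqrt(2)/2)


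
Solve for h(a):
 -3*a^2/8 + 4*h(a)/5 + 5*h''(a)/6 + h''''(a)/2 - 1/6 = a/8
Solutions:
 h(a) = 15*a^2/32 + 5*a/32 + (C1*sin(10^(3/4)*a*cos(atan(sqrt(815)/25)/2)/5) + C2*cos(10^(3/4)*a*cos(atan(sqrt(815)/25)/2)/5))*exp(-10^(3/4)*a*sin(atan(sqrt(815)/25)/2)/5) + (C3*sin(10^(3/4)*a*cos(atan(sqrt(815)/25)/2)/5) + C4*cos(10^(3/4)*a*cos(atan(sqrt(815)/25)/2)/5))*exp(10^(3/4)*a*sin(atan(sqrt(815)/25)/2)/5) - 295/384


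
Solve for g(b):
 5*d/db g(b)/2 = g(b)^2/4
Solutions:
 g(b) = -10/(C1 + b)


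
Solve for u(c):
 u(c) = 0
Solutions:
 u(c) = 0


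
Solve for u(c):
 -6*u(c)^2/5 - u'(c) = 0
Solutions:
 u(c) = 5/(C1 + 6*c)


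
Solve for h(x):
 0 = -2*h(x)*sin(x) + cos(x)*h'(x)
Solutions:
 h(x) = C1/cos(x)^2


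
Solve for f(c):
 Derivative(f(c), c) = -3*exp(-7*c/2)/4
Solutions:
 f(c) = C1 + 3*exp(-7*c/2)/14


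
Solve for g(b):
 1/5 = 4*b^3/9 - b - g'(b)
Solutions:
 g(b) = C1 + b^4/9 - b^2/2 - b/5


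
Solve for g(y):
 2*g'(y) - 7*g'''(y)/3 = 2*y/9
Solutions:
 g(y) = C1 + C2*exp(-sqrt(42)*y/7) + C3*exp(sqrt(42)*y/7) + y^2/18


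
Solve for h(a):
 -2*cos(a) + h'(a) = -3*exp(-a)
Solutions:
 h(a) = C1 + 2*sin(a) + 3*exp(-a)


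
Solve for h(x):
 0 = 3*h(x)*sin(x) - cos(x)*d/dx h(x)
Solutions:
 h(x) = C1/cos(x)^3


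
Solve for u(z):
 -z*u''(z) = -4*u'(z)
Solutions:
 u(z) = C1 + C2*z^5


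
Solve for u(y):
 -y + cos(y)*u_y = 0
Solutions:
 u(y) = C1 + Integral(y/cos(y), y)


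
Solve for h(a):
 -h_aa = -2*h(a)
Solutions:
 h(a) = C1*exp(-sqrt(2)*a) + C2*exp(sqrt(2)*a)


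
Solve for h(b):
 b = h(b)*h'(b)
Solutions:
 h(b) = -sqrt(C1 + b^2)
 h(b) = sqrt(C1 + b^2)


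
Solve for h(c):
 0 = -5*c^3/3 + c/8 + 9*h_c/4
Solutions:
 h(c) = C1 + 5*c^4/27 - c^2/36


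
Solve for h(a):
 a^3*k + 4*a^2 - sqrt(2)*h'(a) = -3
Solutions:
 h(a) = C1 + sqrt(2)*a^4*k/8 + 2*sqrt(2)*a^3/3 + 3*sqrt(2)*a/2


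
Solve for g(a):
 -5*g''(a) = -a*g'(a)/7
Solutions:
 g(a) = C1 + C2*erfi(sqrt(70)*a/70)


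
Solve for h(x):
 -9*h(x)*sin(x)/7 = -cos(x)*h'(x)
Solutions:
 h(x) = C1/cos(x)^(9/7)


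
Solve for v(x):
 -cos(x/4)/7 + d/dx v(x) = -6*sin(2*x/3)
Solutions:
 v(x) = C1 + 4*sin(x/4)/7 + 9*cos(2*x/3)


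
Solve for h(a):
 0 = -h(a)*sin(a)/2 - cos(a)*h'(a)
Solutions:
 h(a) = C1*sqrt(cos(a))


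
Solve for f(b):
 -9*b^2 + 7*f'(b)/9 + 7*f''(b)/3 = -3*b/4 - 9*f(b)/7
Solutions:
 f(b) = 7*b^2 - 2933*b/324 + (C1*sin(sqrt(923)*b/42) + C2*cos(sqrt(923)*b/42))*exp(-b/6) - 523075/26244


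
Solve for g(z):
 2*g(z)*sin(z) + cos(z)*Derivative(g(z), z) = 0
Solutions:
 g(z) = C1*cos(z)^2


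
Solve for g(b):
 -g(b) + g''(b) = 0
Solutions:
 g(b) = C1*exp(-b) + C2*exp(b)


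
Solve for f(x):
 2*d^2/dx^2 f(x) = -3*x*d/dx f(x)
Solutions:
 f(x) = C1 + C2*erf(sqrt(3)*x/2)


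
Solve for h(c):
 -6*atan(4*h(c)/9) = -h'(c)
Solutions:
 Integral(1/atan(4*_y/9), (_y, h(c))) = C1 + 6*c


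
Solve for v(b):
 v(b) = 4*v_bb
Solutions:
 v(b) = C1*exp(-b/2) + C2*exp(b/2)


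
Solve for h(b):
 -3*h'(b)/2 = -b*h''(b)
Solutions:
 h(b) = C1 + C2*b^(5/2)


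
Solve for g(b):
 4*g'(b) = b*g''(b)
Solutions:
 g(b) = C1 + C2*b^5


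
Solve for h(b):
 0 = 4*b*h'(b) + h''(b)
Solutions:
 h(b) = C1 + C2*erf(sqrt(2)*b)


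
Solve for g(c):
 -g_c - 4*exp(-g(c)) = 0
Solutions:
 g(c) = log(C1 - 4*c)


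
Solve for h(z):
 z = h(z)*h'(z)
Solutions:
 h(z) = -sqrt(C1 + z^2)
 h(z) = sqrt(C1 + z^2)


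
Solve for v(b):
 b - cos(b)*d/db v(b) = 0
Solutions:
 v(b) = C1 + Integral(b/cos(b), b)


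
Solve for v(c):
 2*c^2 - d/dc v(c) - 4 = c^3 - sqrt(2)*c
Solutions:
 v(c) = C1 - c^4/4 + 2*c^3/3 + sqrt(2)*c^2/2 - 4*c


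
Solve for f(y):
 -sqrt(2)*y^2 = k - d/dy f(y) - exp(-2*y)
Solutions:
 f(y) = C1 + k*y + sqrt(2)*y^3/3 + exp(-2*y)/2


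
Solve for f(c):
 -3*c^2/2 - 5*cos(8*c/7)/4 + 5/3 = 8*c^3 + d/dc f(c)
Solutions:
 f(c) = C1 - 2*c^4 - c^3/2 + 5*c/3 - 35*sin(8*c/7)/32


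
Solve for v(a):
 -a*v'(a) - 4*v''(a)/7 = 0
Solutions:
 v(a) = C1 + C2*erf(sqrt(14)*a/4)


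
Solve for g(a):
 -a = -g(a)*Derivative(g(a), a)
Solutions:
 g(a) = -sqrt(C1 + a^2)
 g(a) = sqrt(C1 + a^2)


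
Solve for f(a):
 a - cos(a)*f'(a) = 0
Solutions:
 f(a) = C1 + Integral(a/cos(a), a)


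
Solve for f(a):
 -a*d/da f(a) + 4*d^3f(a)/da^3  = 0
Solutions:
 f(a) = C1 + Integral(C2*airyai(2^(1/3)*a/2) + C3*airybi(2^(1/3)*a/2), a)


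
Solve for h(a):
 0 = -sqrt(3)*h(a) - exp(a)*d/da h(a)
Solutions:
 h(a) = C1*exp(sqrt(3)*exp(-a))


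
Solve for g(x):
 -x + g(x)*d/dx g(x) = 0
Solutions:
 g(x) = -sqrt(C1 + x^2)
 g(x) = sqrt(C1 + x^2)


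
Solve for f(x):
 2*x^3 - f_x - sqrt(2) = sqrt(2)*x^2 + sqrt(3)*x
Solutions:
 f(x) = C1 + x^4/2 - sqrt(2)*x^3/3 - sqrt(3)*x^2/2 - sqrt(2)*x


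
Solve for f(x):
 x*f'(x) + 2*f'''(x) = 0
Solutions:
 f(x) = C1 + Integral(C2*airyai(-2^(2/3)*x/2) + C3*airybi(-2^(2/3)*x/2), x)


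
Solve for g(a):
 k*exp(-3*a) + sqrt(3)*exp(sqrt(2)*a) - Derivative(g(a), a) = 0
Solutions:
 g(a) = C1 - k*exp(-3*a)/3 + sqrt(6)*exp(sqrt(2)*a)/2


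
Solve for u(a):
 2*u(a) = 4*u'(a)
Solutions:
 u(a) = C1*exp(a/2)


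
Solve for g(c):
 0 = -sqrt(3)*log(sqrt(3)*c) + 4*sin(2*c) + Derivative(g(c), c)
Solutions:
 g(c) = C1 + sqrt(3)*c*(log(c) - 1) + sqrt(3)*c*log(3)/2 + 2*cos(2*c)


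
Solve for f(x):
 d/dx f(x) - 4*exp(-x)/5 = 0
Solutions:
 f(x) = C1 - 4*exp(-x)/5


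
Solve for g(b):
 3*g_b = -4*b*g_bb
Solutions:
 g(b) = C1 + C2*b^(1/4)


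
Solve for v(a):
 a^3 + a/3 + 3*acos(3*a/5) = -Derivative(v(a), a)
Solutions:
 v(a) = C1 - a^4/4 - a^2/6 - 3*a*acos(3*a/5) + sqrt(25 - 9*a^2)


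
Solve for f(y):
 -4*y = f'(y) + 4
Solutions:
 f(y) = C1 - 2*y^2 - 4*y


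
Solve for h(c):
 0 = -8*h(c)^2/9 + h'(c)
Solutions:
 h(c) = -9/(C1 + 8*c)


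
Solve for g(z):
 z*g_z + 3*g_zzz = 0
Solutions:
 g(z) = C1 + Integral(C2*airyai(-3^(2/3)*z/3) + C3*airybi(-3^(2/3)*z/3), z)


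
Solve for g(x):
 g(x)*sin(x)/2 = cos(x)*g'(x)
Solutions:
 g(x) = C1/sqrt(cos(x))


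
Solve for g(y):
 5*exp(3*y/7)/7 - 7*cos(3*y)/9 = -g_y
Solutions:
 g(y) = C1 - 5*exp(3*y/7)/3 + 7*sin(3*y)/27


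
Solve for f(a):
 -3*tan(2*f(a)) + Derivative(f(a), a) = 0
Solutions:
 f(a) = -asin(C1*exp(6*a))/2 + pi/2
 f(a) = asin(C1*exp(6*a))/2


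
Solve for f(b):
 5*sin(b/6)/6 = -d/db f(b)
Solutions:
 f(b) = C1 + 5*cos(b/6)


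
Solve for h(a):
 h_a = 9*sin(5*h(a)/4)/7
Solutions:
 -9*a/7 + 2*log(cos(5*h(a)/4) - 1)/5 - 2*log(cos(5*h(a)/4) + 1)/5 = C1


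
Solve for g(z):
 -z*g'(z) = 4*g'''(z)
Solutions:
 g(z) = C1 + Integral(C2*airyai(-2^(1/3)*z/2) + C3*airybi(-2^(1/3)*z/2), z)


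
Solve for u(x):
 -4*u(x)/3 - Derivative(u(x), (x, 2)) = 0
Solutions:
 u(x) = C1*sin(2*sqrt(3)*x/3) + C2*cos(2*sqrt(3)*x/3)


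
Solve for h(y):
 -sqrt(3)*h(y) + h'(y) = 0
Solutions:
 h(y) = C1*exp(sqrt(3)*y)


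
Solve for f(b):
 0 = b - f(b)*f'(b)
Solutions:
 f(b) = -sqrt(C1 + b^2)
 f(b) = sqrt(C1 + b^2)


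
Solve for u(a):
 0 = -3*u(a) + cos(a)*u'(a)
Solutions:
 u(a) = C1*(sin(a) + 1)^(3/2)/(sin(a) - 1)^(3/2)


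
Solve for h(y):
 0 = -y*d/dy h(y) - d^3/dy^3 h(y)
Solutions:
 h(y) = C1 + Integral(C2*airyai(-y) + C3*airybi(-y), y)


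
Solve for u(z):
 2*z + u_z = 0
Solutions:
 u(z) = C1 - z^2


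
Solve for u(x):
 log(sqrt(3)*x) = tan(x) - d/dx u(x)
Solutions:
 u(x) = C1 - x*log(x) - x*log(3)/2 + x - log(cos(x))


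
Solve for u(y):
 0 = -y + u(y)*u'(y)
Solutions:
 u(y) = -sqrt(C1 + y^2)
 u(y) = sqrt(C1 + y^2)


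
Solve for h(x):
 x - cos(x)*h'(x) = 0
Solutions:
 h(x) = C1 + Integral(x/cos(x), x)


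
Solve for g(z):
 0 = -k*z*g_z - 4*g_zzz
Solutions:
 g(z) = C1 + Integral(C2*airyai(2^(1/3)*z*(-k)^(1/3)/2) + C3*airybi(2^(1/3)*z*(-k)^(1/3)/2), z)


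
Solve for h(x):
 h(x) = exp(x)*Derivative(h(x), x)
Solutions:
 h(x) = C1*exp(-exp(-x))


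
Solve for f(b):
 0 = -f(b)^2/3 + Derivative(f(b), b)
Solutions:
 f(b) = -3/(C1 + b)


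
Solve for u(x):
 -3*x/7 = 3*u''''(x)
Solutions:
 u(x) = C1 + C2*x + C3*x^2 + C4*x^3 - x^5/840


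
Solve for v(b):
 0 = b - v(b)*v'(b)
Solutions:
 v(b) = -sqrt(C1 + b^2)
 v(b) = sqrt(C1 + b^2)


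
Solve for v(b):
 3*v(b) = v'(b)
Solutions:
 v(b) = C1*exp(3*b)


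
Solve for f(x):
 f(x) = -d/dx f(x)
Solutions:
 f(x) = C1*exp(-x)


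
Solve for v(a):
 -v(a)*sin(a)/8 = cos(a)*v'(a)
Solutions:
 v(a) = C1*cos(a)^(1/8)


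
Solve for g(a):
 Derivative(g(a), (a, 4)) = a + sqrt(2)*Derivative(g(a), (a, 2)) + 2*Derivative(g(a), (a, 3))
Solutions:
 g(a) = C1 + C2*a + C3*exp(a*(1 - sqrt(1 + sqrt(2)))) + C4*exp(a*(1 + sqrt(1 + sqrt(2)))) - sqrt(2)*a^3/12 + a^2/2


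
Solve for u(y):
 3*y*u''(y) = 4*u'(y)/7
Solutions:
 u(y) = C1 + C2*y^(25/21)


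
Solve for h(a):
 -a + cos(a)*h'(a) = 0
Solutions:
 h(a) = C1 + Integral(a/cos(a), a)


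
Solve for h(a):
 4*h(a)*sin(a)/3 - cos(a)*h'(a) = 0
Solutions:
 h(a) = C1/cos(a)^(4/3)


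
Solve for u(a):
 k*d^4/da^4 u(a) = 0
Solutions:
 u(a) = C1 + C2*a + C3*a^2 + C4*a^3


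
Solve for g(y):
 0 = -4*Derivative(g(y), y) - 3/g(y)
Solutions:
 g(y) = -sqrt(C1 - 6*y)/2
 g(y) = sqrt(C1 - 6*y)/2


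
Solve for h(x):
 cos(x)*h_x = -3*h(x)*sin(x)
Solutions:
 h(x) = C1*cos(x)^3


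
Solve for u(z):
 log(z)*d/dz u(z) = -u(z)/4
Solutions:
 u(z) = C1*exp(-li(z)/4)


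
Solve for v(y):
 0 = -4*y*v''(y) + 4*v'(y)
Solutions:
 v(y) = C1 + C2*y^2


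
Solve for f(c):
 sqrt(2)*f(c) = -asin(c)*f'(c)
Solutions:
 f(c) = C1*exp(-sqrt(2)*Integral(1/asin(c), c))


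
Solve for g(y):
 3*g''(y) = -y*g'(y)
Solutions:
 g(y) = C1 + C2*erf(sqrt(6)*y/6)


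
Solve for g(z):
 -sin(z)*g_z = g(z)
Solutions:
 g(z) = C1*sqrt(cos(z) + 1)/sqrt(cos(z) - 1)


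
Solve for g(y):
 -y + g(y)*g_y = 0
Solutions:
 g(y) = -sqrt(C1 + y^2)
 g(y) = sqrt(C1 + y^2)


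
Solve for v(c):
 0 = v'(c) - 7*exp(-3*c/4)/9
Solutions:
 v(c) = C1 - 28*exp(-3*c/4)/27


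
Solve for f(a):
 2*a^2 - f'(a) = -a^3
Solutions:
 f(a) = C1 + a^4/4 + 2*a^3/3


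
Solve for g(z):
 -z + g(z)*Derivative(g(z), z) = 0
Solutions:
 g(z) = -sqrt(C1 + z^2)
 g(z) = sqrt(C1 + z^2)


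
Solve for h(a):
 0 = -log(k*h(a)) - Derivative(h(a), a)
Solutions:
 li(k*h(a))/k = C1 - a


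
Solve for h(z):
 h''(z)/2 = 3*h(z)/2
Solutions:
 h(z) = C1*exp(-sqrt(3)*z) + C2*exp(sqrt(3)*z)


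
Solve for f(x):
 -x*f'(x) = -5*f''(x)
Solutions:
 f(x) = C1 + C2*erfi(sqrt(10)*x/10)


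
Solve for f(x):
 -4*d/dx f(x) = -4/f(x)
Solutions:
 f(x) = -sqrt(C1 + 2*x)
 f(x) = sqrt(C1 + 2*x)


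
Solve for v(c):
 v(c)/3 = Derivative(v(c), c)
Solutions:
 v(c) = C1*exp(c/3)


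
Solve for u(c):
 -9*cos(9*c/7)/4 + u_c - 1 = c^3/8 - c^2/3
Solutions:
 u(c) = C1 + c^4/32 - c^3/9 + c + 7*sin(9*c/7)/4


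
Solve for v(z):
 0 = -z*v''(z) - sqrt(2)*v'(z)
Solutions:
 v(z) = C1 + C2*z^(1 - sqrt(2))


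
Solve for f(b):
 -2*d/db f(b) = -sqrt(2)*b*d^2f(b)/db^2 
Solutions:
 f(b) = C1 + C2*b^(1 + sqrt(2))


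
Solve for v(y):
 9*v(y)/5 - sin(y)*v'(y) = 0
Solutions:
 v(y) = C1*(cos(y) - 1)^(9/10)/(cos(y) + 1)^(9/10)


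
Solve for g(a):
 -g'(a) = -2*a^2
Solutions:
 g(a) = C1 + 2*a^3/3


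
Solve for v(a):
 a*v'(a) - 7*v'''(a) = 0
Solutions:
 v(a) = C1 + Integral(C2*airyai(7^(2/3)*a/7) + C3*airybi(7^(2/3)*a/7), a)


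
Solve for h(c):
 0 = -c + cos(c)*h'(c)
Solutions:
 h(c) = C1 + Integral(c/cos(c), c)


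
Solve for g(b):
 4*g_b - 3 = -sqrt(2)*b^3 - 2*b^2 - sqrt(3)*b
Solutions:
 g(b) = C1 - sqrt(2)*b^4/16 - b^3/6 - sqrt(3)*b^2/8 + 3*b/4


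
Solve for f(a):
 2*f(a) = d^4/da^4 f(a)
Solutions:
 f(a) = C1*exp(-2^(1/4)*a) + C2*exp(2^(1/4)*a) + C3*sin(2^(1/4)*a) + C4*cos(2^(1/4)*a)


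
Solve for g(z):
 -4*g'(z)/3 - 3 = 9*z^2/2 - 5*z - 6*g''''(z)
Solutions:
 g(z) = C1 + C4*exp(6^(1/3)*z/3) - 9*z^3/8 + 15*z^2/8 - 9*z/4 + (C2*sin(2^(1/3)*3^(5/6)*z/6) + C3*cos(2^(1/3)*3^(5/6)*z/6))*exp(-6^(1/3)*z/6)


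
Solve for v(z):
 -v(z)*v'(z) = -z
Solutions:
 v(z) = -sqrt(C1 + z^2)
 v(z) = sqrt(C1 + z^2)


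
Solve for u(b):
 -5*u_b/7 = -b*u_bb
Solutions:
 u(b) = C1 + C2*b^(12/7)


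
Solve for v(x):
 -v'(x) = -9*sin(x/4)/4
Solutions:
 v(x) = C1 - 9*cos(x/4)


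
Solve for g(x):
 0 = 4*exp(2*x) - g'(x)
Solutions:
 g(x) = C1 + 2*exp(2*x)


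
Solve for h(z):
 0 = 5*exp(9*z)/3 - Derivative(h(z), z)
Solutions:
 h(z) = C1 + 5*exp(9*z)/27


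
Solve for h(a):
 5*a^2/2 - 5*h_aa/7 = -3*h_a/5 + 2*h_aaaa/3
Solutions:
 h(a) = C1 + C2*exp(-a*(-25*980^(1/3)/(441 + sqrt(238231))^(1/3) + 350^(1/3)*(441 + sqrt(238231))^(1/3))/140)*sin(sqrt(3)*a*(25*980^(1/3)/(441 + sqrt(238231))^(1/3) + 350^(1/3)*(441 + sqrt(238231))^(1/3))/140) + C3*exp(-a*(-25*980^(1/3)/(441 + sqrt(238231))^(1/3) + 350^(1/3)*(441 + sqrt(238231))^(1/3))/140)*cos(sqrt(3)*a*(25*980^(1/3)/(441 + sqrt(238231))^(1/3) + 350^(1/3)*(441 + sqrt(238231))^(1/3))/140) + C4*exp(a*(-25*980^(1/3)/(441 + sqrt(238231))^(1/3) + 350^(1/3)*(441 + sqrt(238231))^(1/3))/70) - 25*a^3/18 - 625*a^2/126 - 15625*a/1323


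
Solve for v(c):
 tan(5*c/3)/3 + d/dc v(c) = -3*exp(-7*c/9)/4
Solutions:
 v(c) = C1 - log(tan(5*c/3)^2 + 1)/10 + 27*exp(-7*c/9)/28


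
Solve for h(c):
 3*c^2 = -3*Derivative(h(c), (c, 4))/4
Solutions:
 h(c) = C1 + C2*c + C3*c^2 + C4*c^3 - c^6/90


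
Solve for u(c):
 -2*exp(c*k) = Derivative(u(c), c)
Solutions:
 u(c) = C1 - 2*exp(c*k)/k


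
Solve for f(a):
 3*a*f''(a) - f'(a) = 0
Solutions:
 f(a) = C1 + C2*a^(4/3)


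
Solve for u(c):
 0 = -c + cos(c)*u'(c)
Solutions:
 u(c) = C1 + Integral(c/cos(c), c)


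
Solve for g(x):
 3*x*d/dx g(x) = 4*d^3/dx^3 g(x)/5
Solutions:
 g(x) = C1 + Integral(C2*airyai(30^(1/3)*x/2) + C3*airybi(30^(1/3)*x/2), x)


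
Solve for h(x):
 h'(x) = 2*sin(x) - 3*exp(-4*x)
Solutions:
 h(x) = C1 - 2*cos(x) + 3*exp(-4*x)/4


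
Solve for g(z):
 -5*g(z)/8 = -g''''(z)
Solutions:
 g(z) = C1*exp(-10^(1/4)*z/2) + C2*exp(10^(1/4)*z/2) + C3*sin(10^(1/4)*z/2) + C4*cos(10^(1/4)*z/2)


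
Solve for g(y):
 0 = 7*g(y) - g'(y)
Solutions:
 g(y) = C1*exp(7*y)


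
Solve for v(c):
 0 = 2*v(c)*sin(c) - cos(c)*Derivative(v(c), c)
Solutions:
 v(c) = C1/cos(c)^2


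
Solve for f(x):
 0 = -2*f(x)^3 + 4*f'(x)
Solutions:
 f(x) = -sqrt(-1/(C1 + x))
 f(x) = sqrt(-1/(C1 + x))


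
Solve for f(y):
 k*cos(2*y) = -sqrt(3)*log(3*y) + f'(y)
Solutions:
 f(y) = C1 + k*sin(2*y)/2 + sqrt(3)*y*(log(y) - 1) + sqrt(3)*y*log(3)


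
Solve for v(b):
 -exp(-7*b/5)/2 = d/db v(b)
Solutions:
 v(b) = C1 + 5*exp(-7*b/5)/14


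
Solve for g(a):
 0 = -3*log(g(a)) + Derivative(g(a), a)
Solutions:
 li(g(a)) = C1 + 3*a


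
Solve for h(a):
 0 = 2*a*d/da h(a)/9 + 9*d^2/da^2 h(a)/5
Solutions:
 h(a) = C1 + C2*erf(sqrt(5)*a/9)


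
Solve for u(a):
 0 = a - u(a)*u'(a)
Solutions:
 u(a) = -sqrt(C1 + a^2)
 u(a) = sqrt(C1 + a^2)


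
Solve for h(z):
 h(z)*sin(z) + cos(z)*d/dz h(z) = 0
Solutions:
 h(z) = C1*cos(z)


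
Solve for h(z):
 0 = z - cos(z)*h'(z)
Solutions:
 h(z) = C1 + Integral(z/cos(z), z)


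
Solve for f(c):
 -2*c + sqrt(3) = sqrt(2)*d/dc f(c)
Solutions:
 f(c) = C1 - sqrt(2)*c^2/2 + sqrt(6)*c/2


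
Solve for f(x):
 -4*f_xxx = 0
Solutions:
 f(x) = C1 + C2*x + C3*x^2


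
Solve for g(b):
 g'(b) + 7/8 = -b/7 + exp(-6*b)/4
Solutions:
 g(b) = C1 - b^2/14 - 7*b/8 - exp(-6*b)/24


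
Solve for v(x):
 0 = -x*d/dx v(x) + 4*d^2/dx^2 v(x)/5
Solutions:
 v(x) = C1 + C2*erfi(sqrt(10)*x/4)


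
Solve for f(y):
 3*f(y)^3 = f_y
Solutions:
 f(y) = -sqrt(2)*sqrt(-1/(C1 + 3*y))/2
 f(y) = sqrt(2)*sqrt(-1/(C1 + 3*y))/2


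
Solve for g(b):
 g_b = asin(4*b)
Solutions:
 g(b) = C1 + b*asin(4*b) + sqrt(1 - 16*b^2)/4


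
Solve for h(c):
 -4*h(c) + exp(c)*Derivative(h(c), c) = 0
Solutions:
 h(c) = C1*exp(-4*exp(-c))


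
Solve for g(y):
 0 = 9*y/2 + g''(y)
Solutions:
 g(y) = C1 + C2*y - 3*y^3/4


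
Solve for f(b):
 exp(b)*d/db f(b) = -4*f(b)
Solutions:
 f(b) = C1*exp(4*exp(-b))


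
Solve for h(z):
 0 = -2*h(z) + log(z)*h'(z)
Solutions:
 h(z) = C1*exp(2*li(z))


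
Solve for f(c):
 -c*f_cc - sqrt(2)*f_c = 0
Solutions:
 f(c) = C1 + C2*c^(1 - sqrt(2))


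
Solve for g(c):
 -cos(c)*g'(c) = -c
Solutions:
 g(c) = C1 + Integral(c/cos(c), c)


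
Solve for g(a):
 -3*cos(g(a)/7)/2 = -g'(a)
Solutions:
 -3*a/2 - 7*log(sin(g(a)/7) - 1)/2 + 7*log(sin(g(a)/7) + 1)/2 = C1


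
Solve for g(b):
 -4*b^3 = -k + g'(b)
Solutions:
 g(b) = C1 - b^4 + b*k


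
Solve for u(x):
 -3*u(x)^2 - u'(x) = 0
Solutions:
 u(x) = 1/(C1 + 3*x)


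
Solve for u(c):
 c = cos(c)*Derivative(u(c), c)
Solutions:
 u(c) = C1 + Integral(c/cos(c), c)


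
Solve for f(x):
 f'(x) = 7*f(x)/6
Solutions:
 f(x) = C1*exp(7*x/6)


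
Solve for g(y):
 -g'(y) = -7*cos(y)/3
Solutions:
 g(y) = C1 + 7*sin(y)/3


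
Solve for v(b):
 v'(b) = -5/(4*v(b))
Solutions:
 v(b) = -sqrt(C1 - 10*b)/2
 v(b) = sqrt(C1 - 10*b)/2


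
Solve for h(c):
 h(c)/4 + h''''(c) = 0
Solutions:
 h(c) = (C1*sin(c/2) + C2*cos(c/2))*exp(-c/2) + (C3*sin(c/2) + C4*cos(c/2))*exp(c/2)


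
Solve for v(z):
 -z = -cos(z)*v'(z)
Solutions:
 v(z) = C1 + Integral(z/cos(z), z)


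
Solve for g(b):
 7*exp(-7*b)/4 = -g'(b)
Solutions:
 g(b) = C1 + exp(-7*b)/4


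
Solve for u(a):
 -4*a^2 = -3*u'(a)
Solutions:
 u(a) = C1 + 4*a^3/9


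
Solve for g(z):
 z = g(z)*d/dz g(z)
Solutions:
 g(z) = -sqrt(C1 + z^2)
 g(z) = sqrt(C1 + z^2)


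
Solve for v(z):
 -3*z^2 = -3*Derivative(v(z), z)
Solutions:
 v(z) = C1 + z^3/3


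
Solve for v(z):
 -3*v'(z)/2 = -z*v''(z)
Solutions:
 v(z) = C1 + C2*z^(5/2)


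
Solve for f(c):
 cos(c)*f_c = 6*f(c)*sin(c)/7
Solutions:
 f(c) = C1/cos(c)^(6/7)


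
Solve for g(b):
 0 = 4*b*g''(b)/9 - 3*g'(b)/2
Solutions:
 g(b) = C1 + C2*b^(35/8)


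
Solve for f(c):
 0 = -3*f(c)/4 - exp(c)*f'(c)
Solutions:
 f(c) = C1*exp(3*exp(-c)/4)


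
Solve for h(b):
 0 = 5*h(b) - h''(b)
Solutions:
 h(b) = C1*exp(-sqrt(5)*b) + C2*exp(sqrt(5)*b)


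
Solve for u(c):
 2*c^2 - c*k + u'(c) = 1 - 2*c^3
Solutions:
 u(c) = C1 - c^4/2 - 2*c^3/3 + c^2*k/2 + c


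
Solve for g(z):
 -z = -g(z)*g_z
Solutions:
 g(z) = -sqrt(C1 + z^2)
 g(z) = sqrt(C1 + z^2)


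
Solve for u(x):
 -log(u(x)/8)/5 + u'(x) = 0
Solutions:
 5*Integral(1/(-log(_y) + 3*log(2)), (_y, u(x))) = C1 - x


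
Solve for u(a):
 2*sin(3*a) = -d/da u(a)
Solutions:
 u(a) = C1 + 2*cos(3*a)/3


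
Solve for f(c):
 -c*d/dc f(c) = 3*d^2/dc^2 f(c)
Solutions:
 f(c) = C1 + C2*erf(sqrt(6)*c/6)


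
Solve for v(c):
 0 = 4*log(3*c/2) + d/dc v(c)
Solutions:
 v(c) = C1 - 4*c*log(c) + c*log(16/81) + 4*c


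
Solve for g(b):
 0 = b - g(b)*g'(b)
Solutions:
 g(b) = -sqrt(C1 + b^2)
 g(b) = sqrt(C1 + b^2)


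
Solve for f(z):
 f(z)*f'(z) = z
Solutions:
 f(z) = -sqrt(C1 + z^2)
 f(z) = sqrt(C1 + z^2)


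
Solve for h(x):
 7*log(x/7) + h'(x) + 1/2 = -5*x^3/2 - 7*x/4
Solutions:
 h(x) = C1 - 5*x^4/8 - 7*x^2/8 - 7*x*log(x) + 13*x/2 + 7*x*log(7)


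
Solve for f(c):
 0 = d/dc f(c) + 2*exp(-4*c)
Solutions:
 f(c) = C1 + exp(-4*c)/2


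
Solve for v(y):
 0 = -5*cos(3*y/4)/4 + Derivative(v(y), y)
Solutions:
 v(y) = C1 + 5*sin(3*y/4)/3


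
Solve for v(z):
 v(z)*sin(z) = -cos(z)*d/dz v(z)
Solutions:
 v(z) = C1*cos(z)


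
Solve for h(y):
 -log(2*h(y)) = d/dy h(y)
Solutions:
 Integral(1/(log(_y) + log(2)), (_y, h(y))) = C1 - y


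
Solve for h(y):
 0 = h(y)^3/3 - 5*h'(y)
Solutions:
 h(y) = -sqrt(30)*sqrt(-1/(C1 + y))/2
 h(y) = sqrt(30)*sqrt(-1/(C1 + y))/2


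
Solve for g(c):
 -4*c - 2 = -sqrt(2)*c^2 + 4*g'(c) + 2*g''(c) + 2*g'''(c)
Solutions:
 g(c) = C1 + sqrt(2)*c^3/12 - c^2/2 - sqrt(2)*c^2/8 - sqrt(2)*c/8 + (C2*sin(sqrt(7)*c/2) + C3*cos(sqrt(7)*c/2))*exp(-c/2)


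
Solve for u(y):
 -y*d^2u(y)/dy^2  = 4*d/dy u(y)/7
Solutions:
 u(y) = C1 + C2*y^(3/7)


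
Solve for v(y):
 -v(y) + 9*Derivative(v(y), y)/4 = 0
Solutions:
 v(y) = C1*exp(4*y/9)


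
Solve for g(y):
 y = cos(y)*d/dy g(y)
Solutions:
 g(y) = C1 + Integral(y/cos(y), y)


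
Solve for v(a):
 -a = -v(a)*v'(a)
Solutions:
 v(a) = -sqrt(C1 + a^2)
 v(a) = sqrt(C1 + a^2)


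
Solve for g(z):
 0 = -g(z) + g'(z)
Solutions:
 g(z) = C1*exp(z)


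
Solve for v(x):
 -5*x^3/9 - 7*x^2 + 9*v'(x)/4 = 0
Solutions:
 v(x) = C1 + 5*x^4/81 + 28*x^3/27


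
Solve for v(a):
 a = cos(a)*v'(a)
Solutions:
 v(a) = C1 + Integral(a/cos(a), a)


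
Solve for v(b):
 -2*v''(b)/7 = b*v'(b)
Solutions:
 v(b) = C1 + C2*erf(sqrt(7)*b/2)


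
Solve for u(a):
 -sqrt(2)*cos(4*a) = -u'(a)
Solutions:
 u(a) = C1 + sqrt(2)*sin(4*a)/4


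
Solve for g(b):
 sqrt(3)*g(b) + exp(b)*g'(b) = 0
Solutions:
 g(b) = C1*exp(sqrt(3)*exp(-b))


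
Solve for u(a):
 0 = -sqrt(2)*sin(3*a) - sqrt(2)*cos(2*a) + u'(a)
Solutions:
 u(a) = C1 + sqrt(2)*sin(2*a)/2 - sqrt(2)*cos(3*a)/3


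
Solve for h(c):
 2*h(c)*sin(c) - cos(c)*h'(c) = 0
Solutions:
 h(c) = C1/cos(c)^2


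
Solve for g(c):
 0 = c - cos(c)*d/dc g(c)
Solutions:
 g(c) = C1 + Integral(c/cos(c), c)


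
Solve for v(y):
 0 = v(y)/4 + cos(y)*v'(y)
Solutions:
 v(y) = C1*(sin(y) - 1)^(1/8)/(sin(y) + 1)^(1/8)


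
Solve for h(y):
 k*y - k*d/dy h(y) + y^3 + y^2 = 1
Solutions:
 h(y) = C1 + y^2/2 + y^4/(4*k) + y^3/(3*k) - y/k


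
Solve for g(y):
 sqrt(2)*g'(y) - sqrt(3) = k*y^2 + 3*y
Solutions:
 g(y) = C1 + sqrt(2)*k*y^3/6 + 3*sqrt(2)*y^2/4 + sqrt(6)*y/2


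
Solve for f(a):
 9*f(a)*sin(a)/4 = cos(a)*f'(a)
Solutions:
 f(a) = C1/cos(a)^(9/4)


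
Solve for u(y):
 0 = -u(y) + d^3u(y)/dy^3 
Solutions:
 u(y) = C3*exp(y) + (C1*sin(sqrt(3)*y/2) + C2*cos(sqrt(3)*y/2))*exp(-y/2)


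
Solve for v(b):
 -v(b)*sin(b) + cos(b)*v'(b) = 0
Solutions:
 v(b) = C1/cos(b)


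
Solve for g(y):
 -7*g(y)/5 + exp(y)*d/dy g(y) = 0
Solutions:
 g(y) = C1*exp(-7*exp(-y)/5)


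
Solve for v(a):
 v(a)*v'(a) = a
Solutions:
 v(a) = -sqrt(C1 + a^2)
 v(a) = sqrt(C1 + a^2)


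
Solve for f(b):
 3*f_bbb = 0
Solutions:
 f(b) = C1 + C2*b + C3*b^2


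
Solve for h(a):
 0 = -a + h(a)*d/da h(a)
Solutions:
 h(a) = -sqrt(C1 + a^2)
 h(a) = sqrt(C1 + a^2)


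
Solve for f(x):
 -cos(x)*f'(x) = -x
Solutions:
 f(x) = C1 + Integral(x/cos(x), x)


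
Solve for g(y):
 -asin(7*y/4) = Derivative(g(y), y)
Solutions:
 g(y) = C1 - y*asin(7*y/4) - sqrt(16 - 49*y^2)/7


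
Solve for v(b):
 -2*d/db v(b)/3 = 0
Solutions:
 v(b) = C1


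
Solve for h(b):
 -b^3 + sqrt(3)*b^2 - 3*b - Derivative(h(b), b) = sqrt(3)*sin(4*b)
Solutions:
 h(b) = C1 - b^4/4 + sqrt(3)*b^3/3 - 3*b^2/2 + sqrt(3)*cos(4*b)/4


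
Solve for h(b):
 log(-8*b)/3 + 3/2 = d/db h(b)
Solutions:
 h(b) = C1 + b*log(-b)/3 + b*(log(2) + 7/6)


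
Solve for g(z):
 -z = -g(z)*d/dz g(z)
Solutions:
 g(z) = -sqrt(C1 + z^2)
 g(z) = sqrt(C1 + z^2)


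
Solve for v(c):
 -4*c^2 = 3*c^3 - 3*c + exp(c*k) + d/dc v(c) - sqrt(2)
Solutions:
 v(c) = C1 - 3*c^4/4 - 4*c^3/3 + 3*c^2/2 + sqrt(2)*c - exp(c*k)/k


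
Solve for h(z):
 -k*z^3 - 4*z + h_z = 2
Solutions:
 h(z) = C1 + k*z^4/4 + 2*z^2 + 2*z


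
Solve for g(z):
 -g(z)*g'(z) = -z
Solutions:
 g(z) = -sqrt(C1 + z^2)
 g(z) = sqrt(C1 + z^2)


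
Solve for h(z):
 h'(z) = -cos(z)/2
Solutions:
 h(z) = C1 - sin(z)/2


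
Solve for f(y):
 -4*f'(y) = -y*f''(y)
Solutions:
 f(y) = C1 + C2*y^5


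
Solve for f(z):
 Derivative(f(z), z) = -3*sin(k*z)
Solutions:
 f(z) = C1 + 3*cos(k*z)/k


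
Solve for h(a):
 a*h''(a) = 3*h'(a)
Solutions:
 h(a) = C1 + C2*a^4


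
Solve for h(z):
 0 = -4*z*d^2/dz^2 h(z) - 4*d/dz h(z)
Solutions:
 h(z) = C1 + C2*log(z)


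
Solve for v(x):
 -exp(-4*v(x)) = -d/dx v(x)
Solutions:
 v(x) = log(-I*(C1 + 4*x)^(1/4))
 v(x) = log(I*(C1 + 4*x)^(1/4))
 v(x) = log(-(C1 + 4*x)^(1/4))
 v(x) = log(C1 + 4*x)/4


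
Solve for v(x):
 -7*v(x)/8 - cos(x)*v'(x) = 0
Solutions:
 v(x) = C1*(sin(x) - 1)^(7/16)/(sin(x) + 1)^(7/16)


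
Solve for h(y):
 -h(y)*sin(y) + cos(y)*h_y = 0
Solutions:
 h(y) = C1/cos(y)


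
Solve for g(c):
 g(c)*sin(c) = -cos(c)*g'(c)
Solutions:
 g(c) = C1*cos(c)


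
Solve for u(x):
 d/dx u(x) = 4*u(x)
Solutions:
 u(x) = C1*exp(4*x)


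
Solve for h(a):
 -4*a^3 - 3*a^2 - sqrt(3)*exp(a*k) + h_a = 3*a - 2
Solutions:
 h(a) = C1 + a^4 + a^3 + 3*a^2/2 - 2*a + sqrt(3)*exp(a*k)/k


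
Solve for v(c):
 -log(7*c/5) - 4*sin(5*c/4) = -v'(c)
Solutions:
 v(c) = C1 + c*log(c) - c*log(5) - c + c*log(7) - 16*cos(5*c/4)/5


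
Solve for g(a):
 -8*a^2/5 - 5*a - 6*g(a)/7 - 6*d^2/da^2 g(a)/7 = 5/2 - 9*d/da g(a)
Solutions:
 g(a) = C1*exp(a*(21 - 5*sqrt(17))/4) + C2*exp(a*(5*sqrt(17) + 21)/4) - 28*a^2/15 - 1351*a/30 - 14161/30


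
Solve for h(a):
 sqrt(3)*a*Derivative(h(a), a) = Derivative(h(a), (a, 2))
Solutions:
 h(a) = C1 + C2*erfi(sqrt(2)*3^(1/4)*a/2)


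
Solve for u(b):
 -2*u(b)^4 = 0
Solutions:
 u(b) = 0


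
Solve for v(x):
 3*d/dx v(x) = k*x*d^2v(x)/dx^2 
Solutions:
 v(x) = C1 + x^(((re(k) + 3)*re(k) + im(k)^2)/(re(k)^2 + im(k)^2))*(C2*sin(3*log(x)*Abs(im(k))/(re(k)^2 + im(k)^2)) + C3*cos(3*log(x)*im(k)/(re(k)^2 + im(k)^2)))


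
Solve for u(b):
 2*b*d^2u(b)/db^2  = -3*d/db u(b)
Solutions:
 u(b) = C1 + C2/sqrt(b)


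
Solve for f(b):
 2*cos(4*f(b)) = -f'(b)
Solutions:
 f(b) = -asin((C1 + exp(16*b))/(C1 - exp(16*b)))/4 + pi/4
 f(b) = asin((C1 + exp(16*b))/(C1 - exp(16*b)))/4


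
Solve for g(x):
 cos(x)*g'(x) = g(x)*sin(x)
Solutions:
 g(x) = C1/cos(x)


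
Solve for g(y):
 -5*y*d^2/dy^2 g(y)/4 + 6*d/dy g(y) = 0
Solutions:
 g(y) = C1 + C2*y^(29/5)


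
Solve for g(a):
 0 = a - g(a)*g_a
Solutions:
 g(a) = -sqrt(C1 + a^2)
 g(a) = sqrt(C1 + a^2)


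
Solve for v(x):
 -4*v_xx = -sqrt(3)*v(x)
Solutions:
 v(x) = C1*exp(-3^(1/4)*x/2) + C2*exp(3^(1/4)*x/2)


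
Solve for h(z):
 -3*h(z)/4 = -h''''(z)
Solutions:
 h(z) = C1*exp(-sqrt(2)*3^(1/4)*z/2) + C2*exp(sqrt(2)*3^(1/4)*z/2) + C3*sin(sqrt(2)*3^(1/4)*z/2) + C4*cos(sqrt(2)*3^(1/4)*z/2)


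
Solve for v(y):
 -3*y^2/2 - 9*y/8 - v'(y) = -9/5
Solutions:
 v(y) = C1 - y^3/2 - 9*y^2/16 + 9*y/5


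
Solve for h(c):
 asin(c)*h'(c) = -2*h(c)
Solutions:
 h(c) = C1*exp(-2*Integral(1/asin(c), c))


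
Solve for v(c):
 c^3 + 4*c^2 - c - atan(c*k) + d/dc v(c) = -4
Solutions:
 v(c) = C1 - c^4/4 - 4*c^3/3 + c^2/2 - 4*c + Piecewise((c*atan(c*k) - log(c^2*k^2 + 1)/(2*k), Ne(k, 0)), (0, True))


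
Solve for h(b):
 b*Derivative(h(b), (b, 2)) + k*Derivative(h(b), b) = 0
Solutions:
 h(b) = C1 + b^(1 - re(k))*(C2*sin(log(b)*Abs(im(k))) + C3*cos(log(b)*im(k)))


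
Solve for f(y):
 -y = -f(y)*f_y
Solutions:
 f(y) = -sqrt(C1 + y^2)
 f(y) = sqrt(C1 + y^2)


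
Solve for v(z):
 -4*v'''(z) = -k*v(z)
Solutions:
 v(z) = C1*exp(2^(1/3)*k^(1/3)*z/2) + C2*exp(2^(1/3)*k^(1/3)*z*(-1 + sqrt(3)*I)/4) + C3*exp(-2^(1/3)*k^(1/3)*z*(1 + sqrt(3)*I)/4)


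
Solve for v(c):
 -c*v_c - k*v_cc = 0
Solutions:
 v(c) = C1 + C2*sqrt(k)*erf(sqrt(2)*c*sqrt(1/k)/2)


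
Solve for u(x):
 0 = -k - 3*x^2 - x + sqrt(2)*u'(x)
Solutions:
 u(x) = C1 + sqrt(2)*k*x/2 + sqrt(2)*x^3/2 + sqrt(2)*x^2/4


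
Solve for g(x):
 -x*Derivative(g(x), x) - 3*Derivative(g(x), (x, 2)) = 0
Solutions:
 g(x) = C1 + C2*erf(sqrt(6)*x/6)


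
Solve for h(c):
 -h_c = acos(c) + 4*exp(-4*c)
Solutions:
 h(c) = C1 - c*acos(c) + sqrt(1 - c^2) + exp(-4*c)


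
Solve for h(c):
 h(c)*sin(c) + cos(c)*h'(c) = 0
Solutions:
 h(c) = C1*cos(c)


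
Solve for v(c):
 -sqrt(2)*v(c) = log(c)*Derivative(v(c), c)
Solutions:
 v(c) = C1*exp(-sqrt(2)*li(c))


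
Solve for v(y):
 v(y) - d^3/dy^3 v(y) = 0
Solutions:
 v(y) = C3*exp(y) + (C1*sin(sqrt(3)*y/2) + C2*cos(sqrt(3)*y/2))*exp(-y/2)


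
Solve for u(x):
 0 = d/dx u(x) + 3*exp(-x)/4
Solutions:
 u(x) = C1 + 3*exp(-x)/4


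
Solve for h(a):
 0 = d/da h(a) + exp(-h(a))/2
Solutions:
 h(a) = log(C1 - a/2)


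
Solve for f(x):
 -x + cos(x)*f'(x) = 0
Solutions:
 f(x) = C1 + Integral(x/cos(x), x)


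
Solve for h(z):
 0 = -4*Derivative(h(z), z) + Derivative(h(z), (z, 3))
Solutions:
 h(z) = C1 + C2*exp(-2*z) + C3*exp(2*z)


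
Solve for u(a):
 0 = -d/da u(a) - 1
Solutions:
 u(a) = C1 - a


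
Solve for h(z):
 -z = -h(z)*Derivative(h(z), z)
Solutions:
 h(z) = -sqrt(C1 + z^2)
 h(z) = sqrt(C1 + z^2)


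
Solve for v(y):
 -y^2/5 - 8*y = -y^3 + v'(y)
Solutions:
 v(y) = C1 + y^4/4 - y^3/15 - 4*y^2


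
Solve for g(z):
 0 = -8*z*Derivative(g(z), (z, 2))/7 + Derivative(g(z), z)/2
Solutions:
 g(z) = C1 + C2*z^(23/16)


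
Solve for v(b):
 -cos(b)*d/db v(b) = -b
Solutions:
 v(b) = C1 + Integral(b/cos(b), b)


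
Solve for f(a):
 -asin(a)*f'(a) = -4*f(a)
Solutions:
 f(a) = C1*exp(4*Integral(1/asin(a), a))


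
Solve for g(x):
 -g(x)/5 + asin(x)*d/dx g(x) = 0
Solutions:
 g(x) = C1*exp(Integral(1/asin(x), x)/5)


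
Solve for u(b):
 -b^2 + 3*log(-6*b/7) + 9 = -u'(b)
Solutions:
 u(b) = C1 + b^3/3 - 3*b*log(-b) + 3*b*(-2 - log(6) + log(7))


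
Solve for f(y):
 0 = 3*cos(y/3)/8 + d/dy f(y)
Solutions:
 f(y) = C1 - 9*sin(y/3)/8


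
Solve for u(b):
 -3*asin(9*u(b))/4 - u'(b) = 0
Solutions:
 Integral(1/asin(9*_y), (_y, u(b))) = C1 - 3*b/4


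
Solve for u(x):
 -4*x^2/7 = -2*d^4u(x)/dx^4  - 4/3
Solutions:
 u(x) = C1 + C2*x + C3*x^2 + C4*x^3 + x^6/1260 - x^4/36


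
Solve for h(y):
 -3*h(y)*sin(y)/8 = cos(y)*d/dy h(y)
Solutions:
 h(y) = C1*cos(y)^(3/8)


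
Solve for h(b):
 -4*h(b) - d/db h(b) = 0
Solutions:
 h(b) = C1*exp(-4*b)


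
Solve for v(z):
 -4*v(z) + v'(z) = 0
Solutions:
 v(z) = C1*exp(4*z)


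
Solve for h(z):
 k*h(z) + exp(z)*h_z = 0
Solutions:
 h(z) = C1*exp(k*exp(-z))
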